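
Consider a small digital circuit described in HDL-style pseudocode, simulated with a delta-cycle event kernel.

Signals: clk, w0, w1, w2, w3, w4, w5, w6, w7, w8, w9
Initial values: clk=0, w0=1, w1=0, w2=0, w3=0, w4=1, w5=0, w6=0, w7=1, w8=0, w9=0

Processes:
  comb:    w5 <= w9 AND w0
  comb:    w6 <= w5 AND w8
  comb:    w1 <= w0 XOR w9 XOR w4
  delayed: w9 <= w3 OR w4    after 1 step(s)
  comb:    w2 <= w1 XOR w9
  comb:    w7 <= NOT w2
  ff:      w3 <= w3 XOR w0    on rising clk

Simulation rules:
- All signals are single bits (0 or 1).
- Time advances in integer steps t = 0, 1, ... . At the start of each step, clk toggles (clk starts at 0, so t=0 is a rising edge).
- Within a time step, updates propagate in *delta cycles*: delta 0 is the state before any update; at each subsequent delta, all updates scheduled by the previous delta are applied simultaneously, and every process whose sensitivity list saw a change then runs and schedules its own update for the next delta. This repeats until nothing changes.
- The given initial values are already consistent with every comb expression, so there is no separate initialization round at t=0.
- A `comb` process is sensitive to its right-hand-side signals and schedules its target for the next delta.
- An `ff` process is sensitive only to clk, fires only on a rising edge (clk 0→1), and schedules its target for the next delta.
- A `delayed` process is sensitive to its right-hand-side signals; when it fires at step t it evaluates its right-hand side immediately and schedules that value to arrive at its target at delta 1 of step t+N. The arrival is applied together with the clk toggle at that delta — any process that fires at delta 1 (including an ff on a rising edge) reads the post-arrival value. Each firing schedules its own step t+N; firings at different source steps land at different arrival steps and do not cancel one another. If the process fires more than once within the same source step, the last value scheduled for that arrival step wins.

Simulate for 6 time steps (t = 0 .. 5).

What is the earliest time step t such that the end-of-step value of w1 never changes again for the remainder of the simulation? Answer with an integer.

t0.Δ0 w1=0 w0=1 w2=0 w8=0 w6=0 w5=0 w7=1 w9=0 w3=0 w4=1 clk=0
t0.Δ1 w1=0 w0=1 w2=0 w8=0 w6=0 w5=0 w7=1 w9=0 w3=0 w4=1 clk=1
t0.Δ2 w1=0 w0=1 w2=0 w8=0 w6=0 w5=0 w7=1 w9=0 w3=1 w4=1 clk=1
t1.Δ0 w1=0 w0=1 w2=0 w8=0 w6=0 w5=0 w7=1 w9=0 w3=1 w4=1 clk=1
t1.Δ1 w1=0 w0=1 w2=0 w8=0 w6=0 w5=0 w7=1 w9=1 w3=1 w4=1 clk=0
t1.Δ2 w1=1 w0=1 w2=1 w8=0 w6=0 w5=1 w7=1 w9=1 w3=1 w4=1 clk=0
t1.Δ3 w1=1 w0=1 w2=0 w8=0 w6=0 w5=1 w7=0 w9=1 w3=1 w4=1 clk=0
t1.Δ4 w1=1 w0=1 w2=0 w8=0 w6=0 w5=1 w7=1 w9=1 w3=1 w4=1 clk=0
t2.Δ0 w1=1 w0=1 w2=0 w8=0 w6=0 w5=1 w7=1 w9=1 w3=1 w4=1 clk=0
t2.Δ1 w1=1 w0=1 w2=0 w8=0 w6=0 w5=1 w7=1 w9=1 w3=1 w4=1 clk=1
t2.Δ2 w1=1 w0=1 w2=0 w8=0 w6=0 w5=1 w7=1 w9=1 w3=0 w4=1 clk=1
t3.Δ0 w1=1 w0=1 w2=0 w8=0 w6=0 w5=1 w7=1 w9=1 w3=0 w4=1 clk=1
t3.Δ1 w1=1 w0=1 w2=0 w8=0 w6=0 w5=1 w7=1 w9=1 w3=0 w4=1 clk=0
t4.Δ0 w1=1 w0=1 w2=0 w8=0 w6=0 w5=1 w7=1 w9=1 w3=0 w4=1 clk=0
t4.Δ1 w1=1 w0=1 w2=0 w8=0 w6=0 w5=1 w7=1 w9=1 w3=0 w4=1 clk=1
t4.Δ2 w1=1 w0=1 w2=0 w8=0 w6=0 w5=1 w7=1 w9=1 w3=1 w4=1 clk=1
t5.Δ0 w1=1 w0=1 w2=0 w8=0 w6=0 w5=1 w7=1 w9=1 w3=1 w4=1 clk=1
t5.Δ1 w1=1 w0=1 w2=0 w8=0 w6=0 w5=1 w7=1 w9=1 w3=1 w4=1 clk=0

1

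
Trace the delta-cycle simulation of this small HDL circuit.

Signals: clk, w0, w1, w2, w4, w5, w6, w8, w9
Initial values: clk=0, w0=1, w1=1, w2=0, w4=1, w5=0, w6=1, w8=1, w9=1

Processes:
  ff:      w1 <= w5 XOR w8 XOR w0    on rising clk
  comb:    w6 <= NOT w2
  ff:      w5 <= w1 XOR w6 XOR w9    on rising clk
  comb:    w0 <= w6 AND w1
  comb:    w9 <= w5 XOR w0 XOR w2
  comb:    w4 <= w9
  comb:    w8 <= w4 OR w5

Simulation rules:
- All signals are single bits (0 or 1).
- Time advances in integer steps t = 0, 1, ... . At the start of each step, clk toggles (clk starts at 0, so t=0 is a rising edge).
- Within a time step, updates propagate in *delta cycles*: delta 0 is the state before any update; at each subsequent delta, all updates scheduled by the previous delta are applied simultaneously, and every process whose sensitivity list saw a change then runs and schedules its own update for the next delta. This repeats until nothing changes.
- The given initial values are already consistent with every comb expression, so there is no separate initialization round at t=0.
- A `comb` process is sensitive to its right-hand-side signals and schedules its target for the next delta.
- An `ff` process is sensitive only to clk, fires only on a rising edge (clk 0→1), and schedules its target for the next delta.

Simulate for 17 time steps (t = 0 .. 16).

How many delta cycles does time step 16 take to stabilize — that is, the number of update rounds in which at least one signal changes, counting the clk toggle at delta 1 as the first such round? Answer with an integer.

[bits: w4,w6,w2,clk,w0,w9,w8,w1,w5]
t=0: Δ0=110011110 Δ1=110111110 Δ2=110111101 Δ3=110100101 Δ4=010101101 Δ5=110101101 | 5Δ
t=1: Δ0=110101101 Δ1=110001101 | 1Δ
t=2: Δ0=110001101 Δ1=110101101 Δ2=110101100 Δ3=110100100 Δ4=010100100 Δ5=010100000 | 5Δ
t=3: Δ0=010100000 Δ1=010000000 | 1Δ
t=4: Δ0=010000000 Δ1=010100000 Δ2=010100001 Δ3=010101101 Δ4=110101101 | 4Δ
t=5: Δ0=110101101 Δ1=110001101 | 1Δ
t=6: Δ0=110001101 Δ1=110101101 Δ2=110101100 Δ3=110100100 Δ4=010100100 Δ5=010100000 | 5Δ
t=7: Δ0=010100000 Δ1=010000000 | 1Δ
t=8: Δ0=010000000 Δ1=010100000 Δ2=010100001 Δ3=010101101 Δ4=110101101 | 4Δ
t=9: Δ0=110101101 Δ1=110001101 | 1Δ
t=10: Δ0=110001101 Δ1=110101101 Δ2=110101100 Δ3=110100100 Δ4=010100100 Δ5=010100000 | 5Δ
t=11: Δ0=010100000 Δ1=010000000 | 1Δ
t=12: Δ0=010000000 Δ1=010100000 Δ2=010100001 Δ3=010101101 Δ4=110101101 | 4Δ
t=13: Δ0=110101101 Δ1=110001101 | 1Δ
t=14: Δ0=110001101 Δ1=110101101 Δ2=110101100 Δ3=110100100 Δ4=010100100 Δ5=010100000 | 5Δ
t=15: Δ0=010100000 Δ1=010000000 | 1Δ
t=16: Δ0=010000000 Δ1=010100000 Δ2=010100001 Δ3=010101101 Δ4=110101101 | 4Δ

4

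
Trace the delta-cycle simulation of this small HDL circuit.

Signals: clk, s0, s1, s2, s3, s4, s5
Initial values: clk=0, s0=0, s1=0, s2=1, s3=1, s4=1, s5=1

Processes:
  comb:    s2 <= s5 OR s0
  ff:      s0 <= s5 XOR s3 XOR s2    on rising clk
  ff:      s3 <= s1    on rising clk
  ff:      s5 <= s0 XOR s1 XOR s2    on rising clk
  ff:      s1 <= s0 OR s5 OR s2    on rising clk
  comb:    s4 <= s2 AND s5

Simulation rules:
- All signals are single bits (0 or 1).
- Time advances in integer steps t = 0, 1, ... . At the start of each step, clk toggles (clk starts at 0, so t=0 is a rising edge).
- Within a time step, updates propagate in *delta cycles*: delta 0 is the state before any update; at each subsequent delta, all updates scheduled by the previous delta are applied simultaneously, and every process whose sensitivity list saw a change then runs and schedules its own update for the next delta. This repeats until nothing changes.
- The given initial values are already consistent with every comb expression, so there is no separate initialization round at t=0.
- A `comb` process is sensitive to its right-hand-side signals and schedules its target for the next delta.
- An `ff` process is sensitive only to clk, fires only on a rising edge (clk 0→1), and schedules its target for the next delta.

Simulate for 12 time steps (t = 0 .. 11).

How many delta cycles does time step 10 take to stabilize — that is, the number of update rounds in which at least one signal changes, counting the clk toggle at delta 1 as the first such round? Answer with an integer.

t=0 Δ0: s2=1 s0=0 s1=0 s4=1 s3=1 s5=1 clk=0
  Δ1: clk:0→1
  Δ2: s0:0→1, s1:0→1, s3:1→0
  (2Δ to stable)
t=1 Δ0: s2=1 s0=1 s1=1 s4=1 s3=0 s5=1 clk=1
  Δ1: clk:1→0
  (1Δ to stable)
t=2 Δ0: s2=1 s0=1 s1=1 s4=1 s3=0 s5=1 clk=0
  Δ1: clk:0→1
  Δ2: s0:1→0, s3:0→1
  (2Δ to stable)
t=3 Δ0: s2=1 s0=0 s1=1 s4=1 s3=1 s5=1 clk=1
  Δ1: clk:1→0
  (1Δ to stable)
t=4 Δ0: s2=1 s0=0 s1=1 s4=1 s3=1 s5=1 clk=0
  Δ1: clk:0→1
  Δ2: s0:0→1, s5:1→0
  Δ3: s4:1→0
  (3Δ to stable)
t=5 Δ0: s2=1 s0=1 s1=1 s4=0 s3=1 s5=0 clk=1
  Δ1: clk:1→0
  (1Δ to stable)
t=6 Δ0: s2=1 s0=1 s1=1 s4=0 s3=1 s5=0 clk=0
  Δ1: clk:0→1
  Δ2: s0:1→0, s5:0→1
  Δ3: s4:0→1
  (3Δ to stable)
t=7 Δ0: s2=1 s0=0 s1=1 s4=1 s3=1 s5=1 clk=1
  Δ1: clk:1→0
  (1Δ to stable)
t=8 Δ0: s2=1 s0=0 s1=1 s4=1 s3=1 s5=1 clk=0
  Δ1: clk:0→1
  Δ2: s0:0→1, s5:1→0
  Δ3: s4:1→0
  (3Δ to stable)
t=9 Δ0: s2=1 s0=1 s1=1 s4=0 s3=1 s5=0 clk=1
  Δ1: clk:1→0
  (1Δ to stable)
t=10 Δ0: s2=1 s0=1 s1=1 s4=0 s3=1 s5=0 clk=0
  Δ1: clk:0→1
  Δ2: s0:1→0, s5:0→1
  Δ3: s4:0→1
  (3Δ to stable)
t=11 Δ0: s2=1 s0=0 s1=1 s4=1 s3=1 s5=1 clk=1
  Δ1: clk:1→0
  (1Δ to stable)

3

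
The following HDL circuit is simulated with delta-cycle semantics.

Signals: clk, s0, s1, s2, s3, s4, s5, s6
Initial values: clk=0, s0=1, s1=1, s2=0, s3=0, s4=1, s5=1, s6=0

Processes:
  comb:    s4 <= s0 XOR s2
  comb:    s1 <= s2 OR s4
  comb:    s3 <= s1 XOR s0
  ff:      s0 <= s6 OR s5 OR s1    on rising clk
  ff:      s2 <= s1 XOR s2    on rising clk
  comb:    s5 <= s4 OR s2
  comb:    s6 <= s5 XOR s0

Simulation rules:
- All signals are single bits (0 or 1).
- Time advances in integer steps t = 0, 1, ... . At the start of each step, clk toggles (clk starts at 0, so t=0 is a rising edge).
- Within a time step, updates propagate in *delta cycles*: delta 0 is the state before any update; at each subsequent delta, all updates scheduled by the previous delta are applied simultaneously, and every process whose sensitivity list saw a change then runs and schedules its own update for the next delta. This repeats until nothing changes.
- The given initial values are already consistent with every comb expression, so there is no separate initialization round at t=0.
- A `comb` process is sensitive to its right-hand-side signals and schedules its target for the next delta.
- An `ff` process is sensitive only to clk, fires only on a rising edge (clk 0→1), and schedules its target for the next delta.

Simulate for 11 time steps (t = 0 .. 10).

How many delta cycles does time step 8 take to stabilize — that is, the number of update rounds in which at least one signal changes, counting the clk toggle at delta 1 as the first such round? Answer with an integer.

[bits: s1,s5,s0,s2,s6,s3,s4,clk]
t=0: Δ0=11100010 Δ1=11100011 Δ2=11110011 Δ3=11110001 | 3Δ
t=1: Δ0=11110001 Δ1=11110000 | 1Δ
t=2: Δ0=11110000 Δ1=11110001 Δ2=11100001 Δ3=00100011 Δ4=11101111 Δ5=11100011 | 5Δ
t=3: Δ0=11100011 Δ1=11100010 | 1Δ
t=4: Δ0=11100010 Δ1=11100011 Δ2=11110011 Δ3=11110001 | 3Δ
t=5: Δ0=11110001 Δ1=11110000 | 1Δ
t=6: Δ0=11110000 Δ1=11110001 Δ2=11100001 Δ3=00100011 Δ4=11101111 Δ5=11100011 | 5Δ
t=7: Δ0=11100011 Δ1=11100010 | 1Δ
t=8: Δ0=11100010 Δ1=11100011 Δ2=11110011 Δ3=11110001 | 3Δ
t=9: Δ0=11110001 Δ1=11110000 | 1Δ
t=10: Δ0=11110000 Δ1=11110001 Δ2=11100001 Δ3=00100011 Δ4=11101111 Δ5=11100011 | 5Δ

3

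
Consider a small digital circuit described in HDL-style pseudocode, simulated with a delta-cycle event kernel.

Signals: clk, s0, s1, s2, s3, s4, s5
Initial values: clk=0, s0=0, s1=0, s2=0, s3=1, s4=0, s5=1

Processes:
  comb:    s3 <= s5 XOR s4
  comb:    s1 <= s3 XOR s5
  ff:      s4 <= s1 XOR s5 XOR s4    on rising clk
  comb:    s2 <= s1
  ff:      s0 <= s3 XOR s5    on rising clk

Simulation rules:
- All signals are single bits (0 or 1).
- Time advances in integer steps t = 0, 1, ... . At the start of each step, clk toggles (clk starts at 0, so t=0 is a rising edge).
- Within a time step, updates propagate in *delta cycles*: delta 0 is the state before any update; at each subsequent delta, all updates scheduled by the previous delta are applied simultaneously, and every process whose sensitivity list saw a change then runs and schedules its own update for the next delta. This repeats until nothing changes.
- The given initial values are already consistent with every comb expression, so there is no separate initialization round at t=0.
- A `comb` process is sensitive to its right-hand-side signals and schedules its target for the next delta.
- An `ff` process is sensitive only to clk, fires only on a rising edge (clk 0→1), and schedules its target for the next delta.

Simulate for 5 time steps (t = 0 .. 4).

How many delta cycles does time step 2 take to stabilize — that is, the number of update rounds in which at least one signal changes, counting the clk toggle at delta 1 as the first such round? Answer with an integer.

2

[bits: s5,s3,clk,s0,s1,s2,s4]
t=0: Δ0=1100000 Δ1=1110000 Δ2=1110001 Δ3=1010001 Δ4=1010101 Δ5=1010111 | 5Δ
t=1: Δ0=1010111 Δ1=1000111 | 1Δ
t=2: Δ0=1000111 Δ1=1010111 Δ2=1011111 | 2Δ
t=3: Δ0=1011111 Δ1=1001111 | 1Δ
t=4: Δ0=1001111 Δ1=1011111 | 1Δ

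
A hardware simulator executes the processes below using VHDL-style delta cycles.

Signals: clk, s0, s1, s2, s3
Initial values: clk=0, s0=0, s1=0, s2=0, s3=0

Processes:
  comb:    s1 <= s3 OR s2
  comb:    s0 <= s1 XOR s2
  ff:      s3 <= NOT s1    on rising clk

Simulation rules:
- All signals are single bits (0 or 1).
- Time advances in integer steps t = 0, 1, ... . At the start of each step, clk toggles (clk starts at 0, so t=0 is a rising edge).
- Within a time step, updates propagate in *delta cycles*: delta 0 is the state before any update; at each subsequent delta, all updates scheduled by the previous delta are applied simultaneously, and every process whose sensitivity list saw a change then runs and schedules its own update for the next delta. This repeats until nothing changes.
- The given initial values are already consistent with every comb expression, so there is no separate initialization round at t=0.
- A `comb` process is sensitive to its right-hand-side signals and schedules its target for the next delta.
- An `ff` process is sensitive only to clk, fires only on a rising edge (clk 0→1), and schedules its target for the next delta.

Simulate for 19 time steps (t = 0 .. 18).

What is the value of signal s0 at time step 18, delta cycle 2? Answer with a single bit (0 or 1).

[bits: s3,s2,s1,clk,s0]
t=0: Δ0=00000 Δ1=00010 Δ2=10010 Δ3=10110 Δ4=10111 | 4Δ
t=1: Δ0=10111 Δ1=10101 | 1Δ
t=2: Δ0=10101 Δ1=10111 Δ2=00111 Δ3=00011 Δ4=00010 | 4Δ
t=3: Δ0=00010 Δ1=00000 | 1Δ
t=4: Δ0=00000 Δ1=00010 Δ2=10010 Δ3=10110 Δ4=10111 | 4Δ
t=5: Δ0=10111 Δ1=10101 | 1Δ
t=6: Δ0=10101 Δ1=10111 Δ2=00111 Δ3=00011 Δ4=00010 | 4Δ
t=7: Δ0=00010 Δ1=00000 | 1Δ
t=8: Δ0=00000 Δ1=00010 Δ2=10010 Δ3=10110 Δ4=10111 | 4Δ
t=9: Δ0=10111 Δ1=10101 | 1Δ
t=10: Δ0=10101 Δ1=10111 Δ2=00111 Δ3=00011 Δ4=00010 | 4Δ
t=11: Δ0=00010 Δ1=00000 | 1Δ
t=12: Δ0=00000 Δ1=00010 Δ2=10010 Δ3=10110 Δ4=10111 | 4Δ
t=13: Δ0=10111 Δ1=10101 | 1Δ
t=14: Δ0=10101 Δ1=10111 Δ2=00111 Δ3=00011 Δ4=00010 | 4Δ
t=15: Δ0=00010 Δ1=00000 | 1Δ
t=16: Δ0=00000 Δ1=00010 Δ2=10010 Δ3=10110 Δ4=10111 | 4Δ
t=17: Δ0=10111 Δ1=10101 | 1Δ
t=18: Δ0=10101 Δ1=10111 Δ2=00111 Δ3=00011 Δ4=00010 | 4Δ

1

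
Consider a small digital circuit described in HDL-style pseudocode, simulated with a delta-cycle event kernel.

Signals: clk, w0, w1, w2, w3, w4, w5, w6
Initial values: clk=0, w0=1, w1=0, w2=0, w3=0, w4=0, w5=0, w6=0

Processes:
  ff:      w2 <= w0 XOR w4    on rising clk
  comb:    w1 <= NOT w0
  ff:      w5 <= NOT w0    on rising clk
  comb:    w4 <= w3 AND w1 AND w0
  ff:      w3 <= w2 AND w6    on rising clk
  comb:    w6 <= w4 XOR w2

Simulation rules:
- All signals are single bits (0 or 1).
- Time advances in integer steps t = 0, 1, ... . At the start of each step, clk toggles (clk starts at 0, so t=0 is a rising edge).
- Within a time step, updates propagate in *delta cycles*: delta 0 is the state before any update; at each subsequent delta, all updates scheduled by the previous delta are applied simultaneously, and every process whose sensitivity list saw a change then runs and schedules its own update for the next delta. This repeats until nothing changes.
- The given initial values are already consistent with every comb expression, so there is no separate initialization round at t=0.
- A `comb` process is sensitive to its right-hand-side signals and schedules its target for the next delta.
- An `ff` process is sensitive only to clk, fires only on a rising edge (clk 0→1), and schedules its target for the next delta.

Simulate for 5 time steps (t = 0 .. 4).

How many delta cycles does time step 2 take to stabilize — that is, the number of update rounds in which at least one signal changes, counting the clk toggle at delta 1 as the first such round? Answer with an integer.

[bits: w1,w6,w2,w0,clk,w5,w3,w4]
t=0: Δ0=00010000 Δ1=00011000 Δ2=00111000 Δ3=01111000 | 3Δ
t=1: Δ0=01111000 Δ1=01110000 | 1Δ
t=2: Δ0=01110000 Δ1=01111000 Δ2=01111010 | 2Δ
t=3: Δ0=01111010 Δ1=01110010 | 1Δ
t=4: Δ0=01110010 Δ1=01111010 | 1Δ

2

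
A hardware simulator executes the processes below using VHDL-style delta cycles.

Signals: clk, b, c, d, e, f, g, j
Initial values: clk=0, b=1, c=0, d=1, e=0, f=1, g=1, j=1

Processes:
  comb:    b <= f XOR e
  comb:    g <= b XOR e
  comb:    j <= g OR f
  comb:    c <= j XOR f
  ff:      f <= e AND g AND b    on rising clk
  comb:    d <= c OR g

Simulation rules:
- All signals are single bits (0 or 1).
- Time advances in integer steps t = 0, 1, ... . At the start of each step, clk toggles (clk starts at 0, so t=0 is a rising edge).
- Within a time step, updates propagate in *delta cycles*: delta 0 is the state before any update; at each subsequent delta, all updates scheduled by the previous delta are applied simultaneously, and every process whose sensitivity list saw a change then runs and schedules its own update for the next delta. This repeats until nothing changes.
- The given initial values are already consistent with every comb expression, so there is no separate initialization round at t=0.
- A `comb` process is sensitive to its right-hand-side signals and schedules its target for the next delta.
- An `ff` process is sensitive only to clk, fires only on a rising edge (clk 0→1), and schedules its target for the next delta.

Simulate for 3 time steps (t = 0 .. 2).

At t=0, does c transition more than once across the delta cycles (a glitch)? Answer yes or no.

yes

t0.Δ0 f=1 d=1 j=1 e=0 clk=0 c=0 g=1 b=1
t0.Δ1 f=1 d=1 j=1 e=0 clk=1 c=0 g=1 b=1
t0.Δ2 f=0 d=1 j=1 e=0 clk=1 c=0 g=1 b=1
t0.Δ3 f=0 d=1 j=1 e=0 clk=1 c=1 g=1 b=0
t0.Δ4 f=0 d=1 j=1 e=0 clk=1 c=1 g=0 b=0
t0.Δ5 f=0 d=1 j=0 e=0 clk=1 c=1 g=0 b=0
t0.Δ6 f=0 d=1 j=0 e=0 clk=1 c=0 g=0 b=0
t0.Δ7 f=0 d=0 j=0 e=0 clk=1 c=0 g=0 b=0
t1.Δ0 f=0 d=0 j=0 e=0 clk=1 c=0 g=0 b=0
t1.Δ1 f=0 d=0 j=0 e=0 clk=0 c=0 g=0 b=0
t2.Δ0 f=0 d=0 j=0 e=0 clk=0 c=0 g=0 b=0
t2.Δ1 f=0 d=0 j=0 e=0 clk=1 c=0 g=0 b=0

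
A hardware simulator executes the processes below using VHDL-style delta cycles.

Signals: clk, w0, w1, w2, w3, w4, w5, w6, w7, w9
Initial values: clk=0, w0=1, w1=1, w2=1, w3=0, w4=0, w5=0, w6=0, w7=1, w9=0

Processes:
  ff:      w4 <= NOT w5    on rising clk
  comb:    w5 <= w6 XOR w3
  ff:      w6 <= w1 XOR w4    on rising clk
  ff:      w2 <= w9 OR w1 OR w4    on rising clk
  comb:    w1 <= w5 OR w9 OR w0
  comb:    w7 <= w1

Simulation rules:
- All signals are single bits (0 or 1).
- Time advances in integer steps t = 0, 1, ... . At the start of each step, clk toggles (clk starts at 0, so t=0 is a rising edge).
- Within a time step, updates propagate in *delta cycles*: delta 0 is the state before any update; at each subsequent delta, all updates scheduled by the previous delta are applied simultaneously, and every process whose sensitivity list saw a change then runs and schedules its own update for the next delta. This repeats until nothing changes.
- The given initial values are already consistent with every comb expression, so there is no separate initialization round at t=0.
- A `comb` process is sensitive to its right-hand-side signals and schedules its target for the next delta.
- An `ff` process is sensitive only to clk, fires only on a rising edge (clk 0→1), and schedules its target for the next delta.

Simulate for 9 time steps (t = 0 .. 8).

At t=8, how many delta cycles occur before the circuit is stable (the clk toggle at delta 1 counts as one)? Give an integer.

3

t=0 Δ0: w1=1 w2=1 w4=0 w7=1 w3=0 w9=0 clk=0 w0=1 w5=0 w6=0
  Δ1: clk:0→1
  Δ2: w4:0→1, w6:0→1
  Δ3: w5:0→1
  (3Δ to stable)
t=1 Δ0: w1=1 w2=1 w4=1 w7=1 w3=0 w9=0 clk=1 w0=1 w5=1 w6=1
  Δ1: clk:1→0
  (1Δ to stable)
t=2 Δ0: w1=1 w2=1 w4=1 w7=1 w3=0 w9=0 clk=0 w0=1 w5=1 w6=1
  Δ1: clk:0→1
  Δ2: w4:1→0, w6:1→0
  Δ3: w5:1→0
  (3Δ to stable)
t=3 Δ0: w1=1 w2=1 w4=0 w7=1 w3=0 w9=0 clk=1 w0=1 w5=0 w6=0
  Δ1: clk:1→0
  (1Δ to stable)
t=4 Δ0: w1=1 w2=1 w4=0 w7=1 w3=0 w9=0 clk=0 w0=1 w5=0 w6=0
  Δ1: clk:0→1
  Δ2: w4:0→1, w6:0→1
  Δ3: w5:0→1
  (3Δ to stable)
t=5 Δ0: w1=1 w2=1 w4=1 w7=1 w3=0 w9=0 clk=1 w0=1 w5=1 w6=1
  Δ1: clk:1→0
  (1Δ to stable)
t=6 Δ0: w1=1 w2=1 w4=1 w7=1 w3=0 w9=0 clk=0 w0=1 w5=1 w6=1
  Δ1: clk:0→1
  Δ2: w4:1→0, w6:1→0
  Δ3: w5:1→0
  (3Δ to stable)
t=7 Δ0: w1=1 w2=1 w4=0 w7=1 w3=0 w9=0 clk=1 w0=1 w5=0 w6=0
  Δ1: clk:1→0
  (1Δ to stable)
t=8 Δ0: w1=1 w2=1 w4=0 w7=1 w3=0 w9=0 clk=0 w0=1 w5=0 w6=0
  Δ1: clk:0→1
  Δ2: w4:0→1, w6:0→1
  Δ3: w5:0→1
  (3Δ to stable)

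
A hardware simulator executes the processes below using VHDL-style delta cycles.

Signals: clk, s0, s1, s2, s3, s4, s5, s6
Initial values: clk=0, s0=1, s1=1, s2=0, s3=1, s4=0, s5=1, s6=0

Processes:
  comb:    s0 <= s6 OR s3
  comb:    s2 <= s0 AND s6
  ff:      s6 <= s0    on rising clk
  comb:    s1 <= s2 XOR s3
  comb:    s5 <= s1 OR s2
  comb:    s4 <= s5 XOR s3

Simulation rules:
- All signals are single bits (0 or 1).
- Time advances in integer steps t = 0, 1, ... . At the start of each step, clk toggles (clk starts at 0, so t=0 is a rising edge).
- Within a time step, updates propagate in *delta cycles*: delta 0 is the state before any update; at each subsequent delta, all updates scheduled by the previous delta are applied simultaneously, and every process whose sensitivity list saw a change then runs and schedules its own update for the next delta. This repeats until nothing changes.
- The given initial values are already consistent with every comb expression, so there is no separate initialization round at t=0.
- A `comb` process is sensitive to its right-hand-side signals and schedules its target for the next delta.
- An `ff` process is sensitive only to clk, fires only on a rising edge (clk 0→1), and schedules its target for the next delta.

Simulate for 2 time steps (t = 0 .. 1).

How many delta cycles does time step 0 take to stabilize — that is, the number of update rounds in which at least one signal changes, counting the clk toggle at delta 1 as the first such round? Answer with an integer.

t0.Δ0 s2=0 s3=1 s1=1 s4=0 clk=0 s0=1 s5=1 s6=0
t0.Δ1 s2=0 s3=1 s1=1 s4=0 clk=1 s0=1 s5=1 s6=0
t0.Δ2 s2=0 s3=1 s1=1 s4=0 clk=1 s0=1 s5=1 s6=1
t0.Δ3 s2=1 s3=1 s1=1 s4=0 clk=1 s0=1 s5=1 s6=1
t0.Δ4 s2=1 s3=1 s1=0 s4=0 clk=1 s0=1 s5=1 s6=1
t1.Δ0 s2=1 s3=1 s1=0 s4=0 clk=1 s0=1 s5=1 s6=1
t1.Δ1 s2=1 s3=1 s1=0 s4=0 clk=0 s0=1 s5=1 s6=1

4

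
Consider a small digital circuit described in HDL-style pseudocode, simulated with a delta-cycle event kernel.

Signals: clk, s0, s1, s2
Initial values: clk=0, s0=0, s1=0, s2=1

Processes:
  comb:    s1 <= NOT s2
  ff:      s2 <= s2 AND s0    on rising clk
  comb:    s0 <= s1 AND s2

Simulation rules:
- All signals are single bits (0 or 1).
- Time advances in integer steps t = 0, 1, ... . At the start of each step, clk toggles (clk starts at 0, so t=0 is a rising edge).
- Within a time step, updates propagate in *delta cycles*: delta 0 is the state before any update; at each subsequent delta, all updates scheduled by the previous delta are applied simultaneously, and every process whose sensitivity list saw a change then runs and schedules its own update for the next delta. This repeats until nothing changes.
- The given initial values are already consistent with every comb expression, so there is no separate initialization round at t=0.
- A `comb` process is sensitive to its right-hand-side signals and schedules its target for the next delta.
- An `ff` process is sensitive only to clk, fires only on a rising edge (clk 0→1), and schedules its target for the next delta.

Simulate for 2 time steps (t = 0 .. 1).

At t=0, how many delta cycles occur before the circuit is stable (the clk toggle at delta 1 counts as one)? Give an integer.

t0.Δ0 s0=0 s2=1 s1=0 clk=0
t0.Δ1 s0=0 s2=1 s1=0 clk=1
t0.Δ2 s0=0 s2=0 s1=0 clk=1
t0.Δ3 s0=0 s2=0 s1=1 clk=1
t1.Δ0 s0=0 s2=0 s1=1 clk=1
t1.Δ1 s0=0 s2=0 s1=1 clk=0

3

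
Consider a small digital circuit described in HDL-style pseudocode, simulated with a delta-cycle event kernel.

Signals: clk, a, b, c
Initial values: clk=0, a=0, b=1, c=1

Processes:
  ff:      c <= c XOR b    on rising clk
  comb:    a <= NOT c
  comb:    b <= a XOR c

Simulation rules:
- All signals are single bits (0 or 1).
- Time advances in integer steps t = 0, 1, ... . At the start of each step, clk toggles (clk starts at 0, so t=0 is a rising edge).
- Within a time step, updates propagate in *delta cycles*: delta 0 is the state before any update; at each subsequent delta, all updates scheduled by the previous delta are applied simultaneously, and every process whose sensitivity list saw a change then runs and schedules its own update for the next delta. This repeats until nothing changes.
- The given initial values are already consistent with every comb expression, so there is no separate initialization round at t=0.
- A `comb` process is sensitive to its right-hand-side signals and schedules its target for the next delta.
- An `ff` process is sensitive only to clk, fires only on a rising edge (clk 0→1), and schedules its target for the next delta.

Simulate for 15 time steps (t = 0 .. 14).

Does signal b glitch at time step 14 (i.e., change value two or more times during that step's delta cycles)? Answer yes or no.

yes

t0.Δ0 c=1 a=0 clk=0 b=1
t0.Δ1 c=1 a=0 clk=1 b=1
t0.Δ2 c=0 a=0 clk=1 b=1
t0.Δ3 c=0 a=1 clk=1 b=0
t0.Δ4 c=0 a=1 clk=1 b=1
t1.Δ0 c=0 a=1 clk=1 b=1
t1.Δ1 c=0 a=1 clk=0 b=1
t2.Δ0 c=0 a=1 clk=0 b=1
t2.Δ1 c=0 a=1 clk=1 b=1
t2.Δ2 c=1 a=1 clk=1 b=1
t2.Δ3 c=1 a=0 clk=1 b=0
t2.Δ4 c=1 a=0 clk=1 b=1
t3.Δ0 c=1 a=0 clk=1 b=1
t3.Δ1 c=1 a=0 clk=0 b=1
t4.Δ0 c=1 a=0 clk=0 b=1
t4.Δ1 c=1 a=0 clk=1 b=1
t4.Δ2 c=0 a=0 clk=1 b=1
t4.Δ3 c=0 a=1 clk=1 b=0
t4.Δ4 c=0 a=1 clk=1 b=1
t5.Δ0 c=0 a=1 clk=1 b=1
t5.Δ1 c=0 a=1 clk=0 b=1
t6.Δ0 c=0 a=1 clk=0 b=1
t6.Δ1 c=0 a=1 clk=1 b=1
t6.Δ2 c=1 a=1 clk=1 b=1
t6.Δ3 c=1 a=0 clk=1 b=0
t6.Δ4 c=1 a=0 clk=1 b=1
t7.Δ0 c=1 a=0 clk=1 b=1
t7.Δ1 c=1 a=0 clk=0 b=1
t8.Δ0 c=1 a=0 clk=0 b=1
t8.Δ1 c=1 a=0 clk=1 b=1
t8.Δ2 c=0 a=0 clk=1 b=1
t8.Δ3 c=0 a=1 clk=1 b=0
t8.Δ4 c=0 a=1 clk=1 b=1
t9.Δ0 c=0 a=1 clk=1 b=1
t9.Δ1 c=0 a=1 clk=0 b=1
t10.Δ0 c=0 a=1 clk=0 b=1
t10.Δ1 c=0 a=1 clk=1 b=1
t10.Δ2 c=1 a=1 clk=1 b=1
t10.Δ3 c=1 a=0 clk=1 b=0
t10.Δ4 c=1 a=0 clk=1 b=1
t11.Δ0 c=1 a=0 clk=1 b=1
t11.Δ1 c=1 a=0 clk=0 b=1
t12.Δ0 c=1 a=0 clk=0 b=1
t12.Δ1 c=1 a=0 clk=1 b=1
t12.Δ2 c=0 a=0 clk=1 b=1
t12.Δ3 c=0 a=1 clk=1 b=0
t12.Δ4 c=0 a=1 clk=1 b=1
t13.Δ0 c=0 a=1 clk=1 b=1
t13.Δ1 c=0 a=1 clk=0 b=1
t14.Δ0 c=0 a=1 clk=0 b=1
t14.Δ1 c=0 a=1 clk=1 b=1
t14.Δ2 c=1 a=1 clk=1 b=1
t14.Δ3 c=1 a=0 clk=1 b=0
t14.Δ4 c=1 a=0 clk=1 b=1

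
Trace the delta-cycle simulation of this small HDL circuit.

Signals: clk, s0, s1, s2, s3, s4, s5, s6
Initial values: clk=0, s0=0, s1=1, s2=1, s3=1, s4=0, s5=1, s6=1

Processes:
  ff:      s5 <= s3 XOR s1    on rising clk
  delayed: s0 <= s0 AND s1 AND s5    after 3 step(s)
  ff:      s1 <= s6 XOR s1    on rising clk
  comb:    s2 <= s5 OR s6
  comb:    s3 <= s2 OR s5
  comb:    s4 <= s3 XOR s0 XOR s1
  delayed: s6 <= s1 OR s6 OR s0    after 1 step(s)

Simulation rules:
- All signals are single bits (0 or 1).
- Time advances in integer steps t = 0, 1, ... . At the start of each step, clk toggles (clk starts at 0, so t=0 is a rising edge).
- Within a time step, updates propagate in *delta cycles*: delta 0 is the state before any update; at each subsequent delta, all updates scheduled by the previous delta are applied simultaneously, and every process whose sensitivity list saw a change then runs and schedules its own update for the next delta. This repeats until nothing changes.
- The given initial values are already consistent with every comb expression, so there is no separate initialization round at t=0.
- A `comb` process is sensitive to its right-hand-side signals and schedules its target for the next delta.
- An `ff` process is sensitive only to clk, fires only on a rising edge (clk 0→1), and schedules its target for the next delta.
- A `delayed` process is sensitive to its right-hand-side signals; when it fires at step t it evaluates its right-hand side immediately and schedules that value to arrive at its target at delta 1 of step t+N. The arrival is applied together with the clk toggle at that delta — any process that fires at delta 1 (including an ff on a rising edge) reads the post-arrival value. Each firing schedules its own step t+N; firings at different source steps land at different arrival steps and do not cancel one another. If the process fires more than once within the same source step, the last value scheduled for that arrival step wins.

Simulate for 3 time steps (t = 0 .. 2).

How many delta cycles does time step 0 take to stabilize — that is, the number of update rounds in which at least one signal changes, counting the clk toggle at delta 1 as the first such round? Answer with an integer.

3

t=0 Δ0: s4=0 clk=0 s5=1 s3=1 s1=1 s2=1 s0=0 s6=1
  Δ1: clk:0→1
  Δ2: s5:1→0, s1:1→0
  Δ3: s4:0→1
  (3Δ to stable)
t=1 Δ0: s4=1 clk=1 s5=0 s3=1 s1=0 s2=1 s0=0 s6=1
  Δ1: clk:1→0
  (1Δ to stable)
t=2 Δ0: s4=1 clk=0 s5=0 s3=1 s1=0 s2=1 s0=0 s6=1
  Δ1: clk:0→1
  Δ2: s5:0→1, s1:0→1
  Δ3: s4:1→0
  (3Δ to stable)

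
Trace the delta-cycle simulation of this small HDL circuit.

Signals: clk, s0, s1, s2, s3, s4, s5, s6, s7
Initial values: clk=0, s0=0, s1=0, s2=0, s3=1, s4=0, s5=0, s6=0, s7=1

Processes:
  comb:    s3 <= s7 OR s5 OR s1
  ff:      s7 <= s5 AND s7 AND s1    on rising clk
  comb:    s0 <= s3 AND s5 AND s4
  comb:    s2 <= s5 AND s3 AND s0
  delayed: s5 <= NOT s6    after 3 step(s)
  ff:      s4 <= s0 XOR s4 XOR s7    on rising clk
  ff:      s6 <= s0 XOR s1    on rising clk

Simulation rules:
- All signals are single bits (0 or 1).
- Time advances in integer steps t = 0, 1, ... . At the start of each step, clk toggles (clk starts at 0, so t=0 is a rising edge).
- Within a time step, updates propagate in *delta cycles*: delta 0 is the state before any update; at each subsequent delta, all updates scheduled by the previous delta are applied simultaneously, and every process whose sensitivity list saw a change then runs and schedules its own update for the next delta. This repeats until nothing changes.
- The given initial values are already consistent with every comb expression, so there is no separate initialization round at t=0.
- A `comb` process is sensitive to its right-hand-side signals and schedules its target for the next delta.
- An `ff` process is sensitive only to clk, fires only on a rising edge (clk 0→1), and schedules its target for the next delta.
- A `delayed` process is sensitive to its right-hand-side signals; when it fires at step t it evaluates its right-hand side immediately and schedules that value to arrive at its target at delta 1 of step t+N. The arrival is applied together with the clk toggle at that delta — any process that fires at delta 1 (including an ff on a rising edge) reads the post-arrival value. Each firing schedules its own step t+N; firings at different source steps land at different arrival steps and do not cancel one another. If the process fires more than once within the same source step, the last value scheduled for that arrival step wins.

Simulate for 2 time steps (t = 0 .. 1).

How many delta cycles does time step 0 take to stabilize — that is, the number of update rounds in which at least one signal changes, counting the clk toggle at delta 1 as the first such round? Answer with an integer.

3

t0.Δ0 s3=1 s7=1 s4=0 s6=0 s5=0 clk=0 s2=0 s0=0 s1=0
t0.Δ1 s3=1 s7=1 s4=0 s6=0 s5=0 clk=1 s2=0 s0=0 s1=0
t0.Δ2 s3=1 s7=0 s4=1 s6=0 s5=0 clk=1 s2=0 s0=0 s1=0
t0.Δ3 s3=0 s7=0 s4=1 s6=0 s5=0 clk=1 s2=0 s0=0 s1=0
t1.Δ0 s3=0 s7=0 s4=1 s6=0 s5=0 clk=1 s2=0 s0=0 s1=0
t1.Δ1 s3=0 s7=0 s4=1 s6=0 s5=0 clk=0 s2=0 s0=0 s1=0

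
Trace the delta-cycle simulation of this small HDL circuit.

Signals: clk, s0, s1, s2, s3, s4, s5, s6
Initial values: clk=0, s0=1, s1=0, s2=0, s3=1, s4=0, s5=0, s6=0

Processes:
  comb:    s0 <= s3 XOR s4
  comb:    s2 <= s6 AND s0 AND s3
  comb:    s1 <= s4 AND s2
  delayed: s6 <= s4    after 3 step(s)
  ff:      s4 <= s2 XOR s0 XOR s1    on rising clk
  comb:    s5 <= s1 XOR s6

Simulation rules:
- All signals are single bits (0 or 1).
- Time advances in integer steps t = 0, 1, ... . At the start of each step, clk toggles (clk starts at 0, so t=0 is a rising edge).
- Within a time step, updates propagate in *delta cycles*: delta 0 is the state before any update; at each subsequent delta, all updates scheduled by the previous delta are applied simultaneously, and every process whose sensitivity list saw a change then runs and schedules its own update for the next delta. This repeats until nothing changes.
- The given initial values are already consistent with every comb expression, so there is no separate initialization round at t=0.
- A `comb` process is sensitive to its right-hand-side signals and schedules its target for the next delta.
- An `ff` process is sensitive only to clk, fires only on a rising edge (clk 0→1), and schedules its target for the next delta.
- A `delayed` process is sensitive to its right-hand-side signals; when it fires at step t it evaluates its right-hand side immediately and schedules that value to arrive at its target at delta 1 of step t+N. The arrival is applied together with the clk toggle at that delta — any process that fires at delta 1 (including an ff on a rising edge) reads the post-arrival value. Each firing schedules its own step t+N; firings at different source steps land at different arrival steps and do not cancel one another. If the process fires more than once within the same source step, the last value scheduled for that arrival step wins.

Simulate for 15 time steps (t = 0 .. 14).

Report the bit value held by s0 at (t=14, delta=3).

t=0 Δ0: s1=0 s3=1 s0=1 s6=0 s5=0 clk=0 s2=0 s4=0
  Δ1: clk:0→1
  Δ2: s4:0→1
  Δ3: s0:1→0
  (3Δ to stable)
t=1 Δ0: s1=0 s3=1 s0=0 s6=0 s5=0 clk=1 s2=0 s4=1
  Δ1: clk:1→0
  (1Δ to stable)
t=2 Δ0: s1=0 s3=1 s0=0 s6=0 s5=0 clk=0 s2=0 s4=1
  Δ1: clk:0→1
  Δ2: s4:1→0
  Δ3: s0:0→1
  (3Δ to stable)
t=3 Δ0: s1=0 s3=1 s0=1 s6=0 s5=0 clk=1 s2=0 s4=0
  Δ1: s6:0→1, clk:1→0
  Δ2: s5:0→1, s2:0→1
  (2Δ to stable)
t=4 Δ0: s1=0 s3=1 s0=1 s6=1 s5=1 clk=0 s2=1 s4=0
  Δ1: clk:0→1
  (1Δ to stable)
t=5 Δ0: s1=0 s3=1 s0=1 s6=1 s5=1 clk=1 s2=1 s4=0
  Δ1: s6:1→0, clk:1→0
  Δ2: s5:1→0, s2:1→0
  (2Δ to stable)
t=6 Δ0: s1=0 s3=1 s0=1 s6=0 s5=0 clk=0 s2=0 s4=0
  Δ1: clk:0→1
  Δ2: s4:0→1
  Δ3: s0:1→0
  (3Δ to stable)
t=7 Δ0: s1=0 s3=1 s0=0 s6=0 s5=0 clk=1 s2=0 s4=1
  Δ1: clk:1→0
  (1Δ to stable)
t=8 Δ0: s1=0 s3=1 s0=0 s6=0 s5=0 clk=0 s2=0 s4=1
  Δ1: clk:0→1
  Δ2: s4:1→0
  Δ3: s0:0→1
  (3Δ to stable)
t=9 Δ0: s1=0 s3=1 s0=1 s6=0 s5=0 clk=1 s2=0 s4=0
  Δ1: s6:0→1, clk:1→0
  Δ2: s5:0→1, s2:0→1
  (2Δ to stable)
t=10 Δ0: s1=0 s3=1 s0=1 s6=1 s5=1 clk=0 s2=1 s4=0
  Δ1: clk:0→1
  (1Δ to stable)
t=11 Δ0: s1=0 s3=1 s0=1 s6=1 s5=1 clk=1 s2=1 s4=0
  Δ1: s6:1→0, clk:1→0
  Δ2: s5:1→0, s2:1→0
  (2Δ to stable)
t=12 Δ0: s1=0 s3=1 s0=1 s6=0 s5=0 clk=0 s2=0 s4=0
  Δ1: clk:0→1
  Δ2: s4:0→1
  Δ3: s0:1→0
  (3Δ to stable)
t=13 Δ0: s1=0 s3=1 s0=0 s6=0 s5=0 clk=1 s2=0 s4=1
  Δ1: clk:1→0
  (1Δ to stable)
t=14 Δ0: s1=0 s3=1 s0=0 s6=0 s5=0 clk=0 s2=0 s4=1
  Δ1: clk:0→1
  Δ2: s4:1→0
  Δ3: s0:0→1
  (3Δ to stable)

1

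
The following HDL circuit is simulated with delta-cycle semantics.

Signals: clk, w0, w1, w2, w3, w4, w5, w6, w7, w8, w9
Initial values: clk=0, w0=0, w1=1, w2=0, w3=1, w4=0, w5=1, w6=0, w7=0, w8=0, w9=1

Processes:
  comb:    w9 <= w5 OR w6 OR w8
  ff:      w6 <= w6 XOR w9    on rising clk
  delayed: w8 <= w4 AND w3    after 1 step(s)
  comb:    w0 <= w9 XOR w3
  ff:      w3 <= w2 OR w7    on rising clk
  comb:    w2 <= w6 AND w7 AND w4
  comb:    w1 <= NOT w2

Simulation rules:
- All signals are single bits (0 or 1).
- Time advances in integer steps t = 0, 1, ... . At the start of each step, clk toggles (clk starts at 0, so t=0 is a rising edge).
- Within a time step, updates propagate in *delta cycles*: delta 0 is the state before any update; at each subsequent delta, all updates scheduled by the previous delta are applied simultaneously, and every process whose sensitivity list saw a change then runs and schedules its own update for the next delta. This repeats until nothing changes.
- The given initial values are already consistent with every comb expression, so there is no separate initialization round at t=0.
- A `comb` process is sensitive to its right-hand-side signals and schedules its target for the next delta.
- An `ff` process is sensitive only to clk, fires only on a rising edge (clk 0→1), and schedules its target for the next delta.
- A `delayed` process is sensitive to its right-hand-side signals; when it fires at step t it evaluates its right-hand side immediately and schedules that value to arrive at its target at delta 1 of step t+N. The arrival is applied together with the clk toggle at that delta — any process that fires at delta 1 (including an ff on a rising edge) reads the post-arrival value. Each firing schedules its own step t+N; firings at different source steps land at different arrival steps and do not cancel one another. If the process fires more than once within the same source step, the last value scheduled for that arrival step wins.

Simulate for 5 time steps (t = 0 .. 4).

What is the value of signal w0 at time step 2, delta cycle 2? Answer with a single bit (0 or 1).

t0.Δ0 w1=1 w5=1 w3=1 w9=1 w7=0 w0=0 w2=0 w6=0 w8=0 clk=0 w4=0
t0.Δ1 w1=1 w5=1 w3=1 w9=1 w7=0 w0=0 w2=0 w6=0 w8=0 clk=1 w4=0
t0.Δ2 w1=1 w5=1 w3=0 w9=1 w7=0 w0=0 w2=0 w6=1 w8=0 clk=1 w4=0
t0.Δ3 w1=1 w5=1 w3=0 w9=1 w7=0 w0=1 w2=0 w6=1 w8=0 clk=1 w4=0
t1.Δ0 w1=1 w5=1 w3=0 w9=1 w7=0 w0=1 w2=0 w6=1 w8=0 clk=1 w4=0
t1.Δ1 w1=1 w5=1 w3=0 w9=1 w7=0 w0=1 w2=0 w6=1 w8=0 clk=0 w4=0
t2.Δ0 w1=1 w5=1 w3=0 w9=1 w7=0 w0=1 w2=0 w6=1 w8=0 clk=0 w4=0
t2.Δ1 w1=1 w5=1 w3=0 w9=1 w7=0 w0=1 w2=0 w6=1 w8=0 clk=1 w4=0
t2.Δ2 w1=1 w5=1 w3=0 w9=1 w7=0 w0=1 w2=0 w6=0 w8=0 clk=1 w4=0
t3.Δ0 w1=1 w5=1 w3=0 w9=1 w7=0 w0=1 w2=0 w6=0 w8=0 clk=1 w4=0
t3.Δ1 w1=1 w5=1 w3=0 w9=1 w7=0 w0=1 w2=0 w6=0 w8=0 clk=0 w4=0
t4.Δ0 w1=1 w5=1 w3=0 w9=1 w7=0 w0=1 w2=0 w6=0 w8=0 clk=0 w4=0
t4.Δ1 w1=1 w5=1 w3=0 w9=1 w7=0 w0=1 w2=0 w6=0 w8=0 clk=1 w4=0
t4.Δ2 w1=1 w5=1 w3=0 w9=1 w7=0 w0=1 w2=0 w6=1 w8=0 clk=1 w4=0

1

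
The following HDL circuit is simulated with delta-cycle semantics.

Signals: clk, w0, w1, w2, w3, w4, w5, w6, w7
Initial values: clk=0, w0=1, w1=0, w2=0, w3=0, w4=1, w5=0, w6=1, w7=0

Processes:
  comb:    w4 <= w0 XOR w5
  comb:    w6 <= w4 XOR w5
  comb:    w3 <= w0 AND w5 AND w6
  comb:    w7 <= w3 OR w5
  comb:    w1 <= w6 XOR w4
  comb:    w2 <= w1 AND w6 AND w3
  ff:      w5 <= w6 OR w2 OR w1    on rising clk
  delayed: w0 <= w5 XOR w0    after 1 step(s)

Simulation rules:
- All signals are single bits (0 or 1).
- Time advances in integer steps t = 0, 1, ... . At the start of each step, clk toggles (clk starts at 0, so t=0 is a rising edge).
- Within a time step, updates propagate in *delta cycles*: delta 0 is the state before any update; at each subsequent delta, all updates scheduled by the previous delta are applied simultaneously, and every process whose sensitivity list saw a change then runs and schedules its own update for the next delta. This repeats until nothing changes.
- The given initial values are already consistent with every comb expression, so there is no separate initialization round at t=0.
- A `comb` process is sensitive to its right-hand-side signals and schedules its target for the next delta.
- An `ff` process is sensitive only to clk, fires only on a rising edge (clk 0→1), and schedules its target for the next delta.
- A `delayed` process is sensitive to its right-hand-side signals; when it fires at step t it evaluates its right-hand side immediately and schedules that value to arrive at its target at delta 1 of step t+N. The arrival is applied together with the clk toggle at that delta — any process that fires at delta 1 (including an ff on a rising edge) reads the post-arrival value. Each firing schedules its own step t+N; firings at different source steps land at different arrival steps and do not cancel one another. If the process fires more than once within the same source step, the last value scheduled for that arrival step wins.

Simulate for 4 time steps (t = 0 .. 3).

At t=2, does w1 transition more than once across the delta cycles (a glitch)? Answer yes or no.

t0.Δ0 w7=0 w1=0 w3=0 w6=1 clk=0 w2=0 w0=1 w4=1 w5=0
t0.Δ1 w7=0 w1=0 w3=0 w6=1 clk=1 w2=0 w0=1 w4=1 w5=0
t0.Δ2 w7=0 w1=0 w3=0 w6=1 clk=1 w2=0 w0=1 w4=1 w5=1
t0.Δ3 w7=1 w1=0 w3=1 w6=0 clk=1 w2=0 w0=1 w4=0 w5=1
t0.Δ4 w7=1 w1=0 w3=0 w6=1 clk=1 w2=0 w0=1 w4=0 w5=1
t0.Δ5 w7=1 w1=1 w3=1 w6=1 clk=1 w2=0 w0=1 w4=0 w5=1
t0.Δ6 w7=1 w1=1 w3=1 w6=1 clk=1 w2=1 w0=1 w4=0 w5=1
t1.Δ0 w7=1 w1=1 w3=1 w6=1 clk=1 w2=1 w0=1 w4=0 w5=1
t1.Δ1 w7=1 w1=1 w3=1 w6=1 clk=0 w2=1 w0=0 w4=0 w5=1
t1.Δ2 w7=1 w1=1 w3=0 w6=1 clk=0 w2=1 w0=0 w4=1 w5=1
t1.Δ3 w7=1 w1=0 w3=0 w6=0 clk=0 w2=0 w0=0 w4=1 w5=1
t1.Δ4 w7=1 w1=1 w3=0 w6=0 clk=0 w2=0 w0=0 w4=1 w5=1
t2.Δ0 w7=1 w1=1 w3=0 w6=0 clk=0 w2=0 w0=0 w4=1 w5=1
t2.Δ1 w7=1 w1=1 w3=0 w6=0 clk=1 w2=0 w0=1 w4=1 w5=1
t2.Δ2 w7=1 w1=1 w3=0 w6=0 clk=1 w2=0 w0=1 w4=0 w5=1
t2.Δ3 w7=1 w1=0 w3=0 w6=1 clk=1 w2=0 w0=1 w4=0 w5=1
t2.Δ4 w7=1 w1=1 w3=1 w6=1 clk=1 w2=0 w0=1 w4=0 w5=1
t2.Δ5 w7=1 w1=1 w3=1 w6=1 clk=1 w2=1 w0=1 w4=0 w5=1
t3.Δ0 w7=1 w1=1 w3=1 w6=1 clk=1 w2=1 w0=1 w4=0 w5=1
t3.Δ1 w7=1 w1=1 w3=1 w6=1 clk=0 w2=1 w0=0 w4=0 w5=1
t3.Δ2 w7=1 w1=1 w3=0 w6=1 clk=0 w2=1 w0=0 w4=1 w5=1
t3.Δ3 w7=1 w1=0 w3=0 w6=0 clk=0 w2=0 w0=0 w4=1 w5=1
t3.Δ4 w7=1 w1=1 w3=0 w6=0 clk=0 w2=0 w0=0 w4=1 w5=1

yes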